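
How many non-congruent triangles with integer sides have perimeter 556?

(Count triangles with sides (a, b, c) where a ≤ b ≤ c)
Let a ≤ b ≤ c with a + b + c = 556. The only binding inequality is a + b > c, i.e. 556 − c > c, so c < 556/2; and c ≥ 556/3 since c is the largest side.
So 186 ≤ c ≤ 277. For each c, b runs from ⌈(556 − c)/2⌉ up to c (then a = 556 − b − c satisfies 1 ≤ a ≤ b automatically), giving c − ⌈(556 − c)/2⌉ + 1 choices.
Summing over c: 2 + 3 + 5 + 6 + … + 137 + 138  (92 terms, c = 186, …, 277) = 6440
Check (closed form: nearest integer to p²/48 for even p, (p+3)²/48 for odd p): 556²/48 = 309136/48 ≈ 6440.33 → 6440

6440 triangles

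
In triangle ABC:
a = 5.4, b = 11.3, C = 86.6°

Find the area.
Two sides and the included angle (SAS): A = ½·a·b·sin(C) = ½·5.4·11.3·sin(86.6°)
sin(86.6°) ≈ 0.99824
A ≈ ½·61.02·0.99824 = 30.51·0.99824 ≈ 30.4563

Area = 30.46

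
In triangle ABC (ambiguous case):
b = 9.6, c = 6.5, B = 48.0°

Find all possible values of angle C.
b/sin(B) = c/sin(C)  ⇒  sin(C) = c·sin(B)/b = 6.5·sin(48.0°)/9.6
sin(48.0°) ≈ 0.743145
sin(C) ≈ 6.5·0.743145/9.6 ≈ 4.83044/9.6 ≈ 0.503171
Candidate 1: C₁ = arcsin(0.503171) ≈ 30.21°  →  A = 180° − 48.0° − 30.21° ≈ 101.79° > 0, valid
Candidate 2: C₂ = 180° − C₁ ≈ 149.79°  →  A = 180° − 48.0° − 149.79° ≈ -17.79° ≤ 0, not a valid triangle

C = 30.21° (one solution)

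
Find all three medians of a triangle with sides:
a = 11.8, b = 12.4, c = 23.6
Median formula: m_a = ½√(2b² + 2c² − a²) (and cyclically). a² = 139.24, b² = 153.76, c² = 556.96.
m_a = ½√(2·153.76 + 2·556.96 − 139.24) = ½√1282.2 ≈ ½·35.8078 ≈ 17.9039
m_b = ½√(2·139.24 + 2·556.96 − 153.76) = ½√1238.64 ≈ ½·35.1943 ≈ 17.5972
m_c = ½√(2·139.24 + 2·153.76 − 556.96) = ½√29.04 ≈ ½·5.38888 ≈ 2.69444

m_a = 17.9, m_b = 17.6, m_c = 2.694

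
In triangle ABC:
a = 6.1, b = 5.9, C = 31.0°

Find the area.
Two sides and the included angle (SAS): A = ½·a·b·sin(C) = ½·6.1·5.9·sin(31.0°)
sin(31.0°) ≈ 0.515038
A ≈ ½·35.99·0.515038 = 17.995·0.515038 ≈ 9.26811

Area = 9.268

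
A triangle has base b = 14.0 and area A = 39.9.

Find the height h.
A = ½·b·h  ⇒  h = 2A/b = 2·39.9/14.0 = 79.8/14.0 ≈ 5.7

h = 5.7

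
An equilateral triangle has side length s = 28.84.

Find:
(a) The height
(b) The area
(a) The height splits the triangle into two 30-60-90 halves: h = s·√3/2 = 28.84·1.73205/2 ≈ 49.9523/2 ≈ 24.9762
(b) Area = (√3/4)·s² = (√3/4)·28.84² = (√3/4)·831.7456 ≈ 0.433013·831.7456 ≈ 360.156

Height = 24.98, Area = 360.2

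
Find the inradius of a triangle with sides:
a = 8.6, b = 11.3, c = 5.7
r = Area/s where s is the semi-perimeter.
s = (8.6 + 11.3 + 5.7)/2 = 25.6/2 = 12.8
Area = √(s(s−a)(s−b)(s−c)) = √(12.8·4.2·1.5·7.1) ≈ √572.544 ≈ 23.9279
r ≈ 23.9279/12.8 ≈ 1.86937

r = 1.869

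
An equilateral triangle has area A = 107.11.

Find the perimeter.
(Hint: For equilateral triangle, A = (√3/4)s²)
A = (√3/4)s²  ⇒  s² = 4A/√3 = 4·107.11/√3 = 428.44/1.73205 ≈ 247.36
s ≈ √247.36 ≈ 15.7277
Perimeter = 3s ≈ 3·15.7277 ≈ 47.183

Perimeter = 47.18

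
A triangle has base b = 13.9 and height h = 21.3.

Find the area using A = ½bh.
A = ½·b·h = ½·13.9·21.3 = ½·296.07 = 148.035

Area = 148.035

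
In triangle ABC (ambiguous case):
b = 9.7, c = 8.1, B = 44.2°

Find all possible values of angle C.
b/sin(B) = c/sin(C)  ⇒  sin(C) = c·sin(B)/b = 8.1·sin(44.2°)/9.7
sin(44.2°) ≈ 0.697165
sin(C) ≈ 8.1·0.697165/9.7 ≈ 5.64704/9.7 ≈ 0.582169
Candidate 1: C₁ = arcsin(0.582169) ≈ 35.6032°  →  A = 180° − 44.2° − 35.6032° ≈ 100.197° > 0, valid
Candidate 2: C₂ = 180° − C₁ ≈ 144.397°  →  A = 180° − 44.2° − 144.397° ≈ -8.5968° ≤ 0, not a valid triangle

C = 35.6° (one solution)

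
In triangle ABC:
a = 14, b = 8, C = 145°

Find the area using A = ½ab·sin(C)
A = ½·a·b·sin(C) = ½·14·8·sin(145°)
sin(145°) ≈ 0.573576
A ≈ ½·112·0.573576 = 56·0.573576 ≈ 32.1203

Area = 32.12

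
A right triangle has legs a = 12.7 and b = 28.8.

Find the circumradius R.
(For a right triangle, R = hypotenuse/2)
Hypotenuse c = √(a² + b²) = √(161.29 + 829.44) = √990.73 ≈ 31.4759
R = c/2 ≈ 31.4759/2 ≈ 15.7379

R = 15.74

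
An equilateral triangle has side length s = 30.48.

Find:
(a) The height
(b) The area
(a) The height splits the triangle into two 30-60-90 halves: h = s·√3/2 = 30.48·1.73205/2 ≈ 52.7929/2 ≈ 26.3965
(b) Area = (√3/4)·s² = (√3/4)·30.48² = (√3/4)·929.0304 ≈ 0.433013·929.0304 ≈ 402.282

Height = 26.4, Area = 402.3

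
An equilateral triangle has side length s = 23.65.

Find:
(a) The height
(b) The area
(a) The height splits the triangle into two 30-60-90 halves: h = s·√3/2 = 23.65·1.73205/2 ≈ 40.963/2 ≈ 20.4815
(b) Area = (√3/4)·s² = (√3/4)·23.65² = (√3/4)·559.3225 ≈ 0.433013·559.3225 ≈ 242.194

Height = 20.48, Area = 242.2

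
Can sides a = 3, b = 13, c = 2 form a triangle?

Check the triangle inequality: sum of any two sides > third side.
a + b vs c: 3 + 13 = 16 > 2  ✓
a + c vs b: 3 + 2 = 5 ≤ 13  ✗
b + c vs a: 13 + 2 = 15 > 3  ✓

No: 3 + 2 = 5 is not > 13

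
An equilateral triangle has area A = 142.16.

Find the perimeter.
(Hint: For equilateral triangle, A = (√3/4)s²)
A = (√3/4)s²  ⇒  s² = 4A/√3 = 4·142.16/√3 = 568.64/1.73205 ≈ 328.304
s ≈ √328.304 ≈ 18.1192
Perimeter = 3s ≈ 3·18.1192 ≈ 54.3575

Perimeter = 54.36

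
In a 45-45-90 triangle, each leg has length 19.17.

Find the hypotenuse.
In a 45-45-90 triangle the sides are in ratio 1 : 1 : √2, so hypotenuse = leg·√2.
Hypotenuse = 19.17·√2 ≈ 19.17·1.41421 ≈ 27.1105

Hypotenuse = 19.17√2 = 27.11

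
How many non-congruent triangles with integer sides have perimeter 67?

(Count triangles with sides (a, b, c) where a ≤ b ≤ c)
Let a ≤ b ≤ c with a + b + c = 67. The only binding inequality is a + b > c, i.e. 67 − c > c, so c < 67/2; and c ≥ 67/3 since c is the largest side.
So 23 ≤ c ≤ 33. For each c, b runs from ⌈(67 − c)/2⌉ up to c (then a = 67 − b − c satisfies 1 ≤ a ≤ b automatically), giving c − ⌈(67 − c)/2⌉ + 1 choices.
Summing over c: 2 + 3 + 5 + 6 + 8 + 9 + 11 + 12 + 14 + 15 + 17 = 102
Check (closed form: nearest integer to p²/48 for even p, (p+3)²/48 for odd p): (67+3)²/48 = 70²/48 = 4900/48 ≈ 102.08 → 102

102 triangles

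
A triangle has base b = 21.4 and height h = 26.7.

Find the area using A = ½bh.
A = ½·b·h = ½·21.4·26.7 = ½·571.38 = 285.69

Area = 285.69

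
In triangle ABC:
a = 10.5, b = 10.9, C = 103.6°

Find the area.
Two sides and the included angle (SAS): A = ½·a·b·sin(C) = ½·10.5·10.9·sin(103.6°)
sin(103.6°) ≈ 0.971961
A ≈ ½·114.45·0.971961 = 57.225·0.971961 ≈ 55.6205

Area = 55.62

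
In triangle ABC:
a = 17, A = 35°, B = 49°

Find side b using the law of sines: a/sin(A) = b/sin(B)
a/sin(A) = b/sin(B)  ⇒  b = a·sin(B)/sin(A) = 17·sin(49°)/sin(35°)
sin(49°) ≈ 0.75471, sin(35°) ≈ 0.573576
b ≈ 17·0.75471/0.573576 ≈ 12.8301/0.573576 ≈ 22.3685

b = 22.37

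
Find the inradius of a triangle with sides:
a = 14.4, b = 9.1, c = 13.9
r = Area/s where s is the semi-perimeter.
s = (14.4 + 9.1 + 13.9)/2 = 37.4/2 = 18.7
Area = √(s(s−a)(s−b)(s−c)) = √(18.7·4.3·9.6·4.8) ≈ √3705.29 ≈ 60.8711
r ≈ 60.8711/18.7 ≈ 3.25514

r = 3.255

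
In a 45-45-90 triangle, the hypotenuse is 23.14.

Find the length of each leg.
In a 45-45-90 triangle hypotenuse = leg·√2, so leg = hypotenuse/√2.
Leg = 23.14/√2 ≈ 23.14/1.41421 ≈ 16.3625

Each leg = 16.36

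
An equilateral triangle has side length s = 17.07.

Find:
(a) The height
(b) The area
(a) The height splits the triangle into two 30-60-90 halves: h = s·√3/2 = 17.07·1.73205/2 ≈ 29.5661/2 ≈ 14.7831
(b) Area = (√3/4)·s² = (√3/4)·17.07² = (√3/4)·291.3849 ≈ 0.433013·291.3849 ≈ 126.173

Height = 14.78, Area = 126.2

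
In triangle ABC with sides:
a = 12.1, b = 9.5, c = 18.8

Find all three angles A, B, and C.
Law of cosines for each angle (a² = 146.41, b² = 90.25, c² = 353.44):
cos(A) = (b² + c² − a²)/(2bc) = (90.25 + 353.44 − 146.41)/(2·9.5·18.8) = 297.28/357.2 ≈ 0.832251  ⇒  A ≈ 33.6693°
cos(B) = (a² + c² − b²)/(2ac) = (146.41 + 353.44 − 90.25)/(2·12.1·18.8) = 409.6/454.96 ≈ 0.900299  ⇒  B ≈ 25.8026°
cos(C) = (a² + b² − c²)/(2ab) = (146.41 + 90.25 − 353.44)/(2·12.1·9.5) = -116.78/229.9 ≈ -0.50796  ⇒  C ≈ 120.528°
Check: A + B + C ≈ 180°

A = 33.67°, B = 25.8°, C = 120.5°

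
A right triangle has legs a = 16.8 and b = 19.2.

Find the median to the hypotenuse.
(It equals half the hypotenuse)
Hypotenuse c = √(a² + b²) = √(282.24 + 368.64) = √650.88 ≈ 25.5123
Median to hypotenuse = c/2 ≈ 25.5123/2 ≈ 12.7562

Median = 12.76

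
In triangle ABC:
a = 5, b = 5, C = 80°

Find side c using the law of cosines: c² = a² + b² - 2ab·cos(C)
c² = 5² + 5² − 2·5·5·cos(80°)
cos(80°) ≈ 0.173648
c² ≈ 25 + 25 − 50·(0.173648) ≈ 50 − 8.68241 ≈ 41.3176
c ≈ √41.3176 ≈ 6.42788

c = 6.428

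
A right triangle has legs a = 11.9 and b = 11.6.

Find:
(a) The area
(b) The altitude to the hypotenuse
(a) The legs are perpendicular, so Area = ½·a·b = ½·11.9·11.6 = ½·138.04 = 69.02
(b) Hypotenuse c = √(a² + b²) = √(141.61 + 134.56) = √276.17 ≈ 16.6184
    Area = ½·c·h_c  ⇒  h_c = 2·Area/c = 138.04/16.6184 ≈ 8.30647

Area = 69.02, h_c = 8.306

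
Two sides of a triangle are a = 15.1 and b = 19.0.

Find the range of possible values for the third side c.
Triangle inequality: |a − b| < c < a + b
|a − b| = |15.1 − 19.0| = 3.9
a + b = 15.1 + 19.0 = 34.1

3.9 < c < 34.1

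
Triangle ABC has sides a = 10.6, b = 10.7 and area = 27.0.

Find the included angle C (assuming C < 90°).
Area = ½·a·b·sin(C)  ⇒  sin(C) = 2·Area/(a·b) = 2·27.0/(10.6·10.7) = 54/113.42 ≈ 0.476107
C = arcsin(0.476107) ≈ 28.4314° (taking the acute solution since C < 90°)

C = 28.43°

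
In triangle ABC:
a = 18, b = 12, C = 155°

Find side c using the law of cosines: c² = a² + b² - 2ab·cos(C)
c² = 18² + 12² − 2·18·12·cos(155°)
cos(155°) ≈ -0.906308
c² ≈ 324 + 144 − 432·(-0.906308) ≈ 468 + 391.525 ≈ 859.525
c ≈ √859.525 ≈ 29.3177

c = 29.32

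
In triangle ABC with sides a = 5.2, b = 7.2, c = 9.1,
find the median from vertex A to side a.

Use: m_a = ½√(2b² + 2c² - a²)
m_a = ½√(2·7.2² + 2·9.1² − 5.2²) = ½√(2·51.84 + 2·82.81 − 27.04) = ½√(103.68 + 165.62 − 27.04) = ½√242.26
√242.26 ≈ 15.5647, so m_a ≈ 7.78235

m_a = 7.782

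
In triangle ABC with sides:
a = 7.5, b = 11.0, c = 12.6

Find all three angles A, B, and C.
Law of cosines for each angle (a² = 56.25, b² = 121, c² = 158.76):
cos(A) = (b² + c² − a²)/(2bc) = (121 + 158.76 − 56.25)/(2·11.0·12.6) = 223.51/277.2 ≈ 0.806313  ⇒  A ≈ 36.2627°
cos(B) = (a² + c² − b²)/(2ac) = (56.25 + 158.76 − 121)/(2·7.5·12.6) = 94.01/189 ≈ 0.497407  ⇒  B ≈ 60.1714°
cos(C) = (a² + b² − c²)/(2ab) = (56.25 + 121 − 158.76)/(2·7.5·11.0) = 18.49/165 ≈ 0.112061  ⇒  C ≈ 83.5659°
Check: A + B + C ≈ 180°

A = 36.26°, B = 60.17°, C = 83.57°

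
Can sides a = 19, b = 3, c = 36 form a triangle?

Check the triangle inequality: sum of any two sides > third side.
a + b vs c: 19 + 3 = 22 ≤ 36  ✗
a + c vs b: 19 + 36 = 55 > 3  ✓
b + c vs a: 3 + 36 = 39 > 19  ✓

No: 19 + 3 = 22 is not > 36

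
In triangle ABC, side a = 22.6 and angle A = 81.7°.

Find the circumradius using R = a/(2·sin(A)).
R = a/(2·sin(A)) = 22.6/(2·sin(81.7°))
sin(81.7°) ≈ 0.989526
R ≈ 22.6/(2·0.989526) = 22.6/1.97905 ≈ 11.4196

R = 11.42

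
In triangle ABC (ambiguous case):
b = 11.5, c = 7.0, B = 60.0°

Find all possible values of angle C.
b/sin(B) = c/sin(C)  ⇒  sin(C) = c·sin(B)/b = 7.0·sin(60.0°)/11.5
sin(60.0°) ≈ 0.866025
sin(C) ≈ 7.0·0.866025/11.5 ≈ 6.06218/11.5 ≈ 0.527146
Candidate 1: C₁ = arcsin(0.527146) ≈ 31.8128°  →  A = 180° − 60.0° − 31.8128° ≈ 88.1872° > 0, valid
Candidate 2: C₂ = 180° − C₁ ≈ 148.187°  →  A = 180° − 60.0° − 148.187° ≈ -28.1872° ≤ 0, not a valid triangle

C = 31.81° (one solution)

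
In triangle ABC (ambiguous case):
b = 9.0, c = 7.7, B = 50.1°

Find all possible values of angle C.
b/sin(B) = c/sin(C)  ⇒  sin(C) = c·sin(B)/b = 7.7·sin(50.1°)/9.0
sin(50.1°) ≈ 0.767165
sin(C) ≈ 7.7·0.767165/9.0 ≈ 5.90717/9.0 ≈ 0.656352
Candidate 1: C₁ = arcsin(0.656352) ≈ 41.0223°  →  A = 180° − 50.1° − 41.0223° ≈ 88.8777° > 0, valid
Candidate 2: C₂ = 180° − C₁ ≈ 138.978°  →  A = 180° − 50.1° − 138.978° ≈ -9.0777° ≤ 0, not a valid triangle

C = 41.02° (one solution)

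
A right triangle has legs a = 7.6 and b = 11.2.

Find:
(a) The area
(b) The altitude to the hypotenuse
(a) The legs are perpendicular, so Area = ½·a·b = ½·7.6·11.2 = ½·85.12 = 42.56
(b) Hypotenuse c = √(a² + b²) = √(57.76 + 125.44) = √183.2 ≈ 13.5351
    Area = ½·c·h_c  ⇒  h_c = 2·Area/c = 85.12/13.5351 ≈ 6.28882

Area = 42.56, h_c = 6.289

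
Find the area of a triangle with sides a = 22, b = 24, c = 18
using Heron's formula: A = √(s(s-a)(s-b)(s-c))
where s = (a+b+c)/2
s = (22 + 24 + 18)/2 = 64/2 = 32
s − a = 10, s − b = 8, s − c = 14
s(s−a)(s−b)(s−c) = 32·10·8·14 = 35840
Area = √35840 ≈ 189.315

s = 32.0, Area = 189.3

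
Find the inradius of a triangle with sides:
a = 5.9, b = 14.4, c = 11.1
r = Area/s where s is the semi-perimeter.
s = (5.9 + 14.4 + 11.1)/2 = 31.4/2 = 15.7
Area = √(s(s−a)(s−b)(s−c)) = √(15.7·9.8·1.3·4.6) ≈ √920.083 ≈ 30.3329
r ≈ 30.3329/15.7 ≈ 1.93203

r = 1.932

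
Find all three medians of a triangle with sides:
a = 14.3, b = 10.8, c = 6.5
Median formula: m_a = ½√(2b² + 2c² − a²) (and cyclically). a² = 204.49, b² = 116.64, c² = 42.25.
m_a = ½√(2·116.64 + 2·42.25 − 204.49) = ½√113.29 ≈ ½·10.6438 ≈ 5.32189
m_b = ½√(2·204.49 + 2·42.25 − 116.64) = ½√376.84 ≈ ½·19.4124 ≈ 9.70618
m_c = ½√(2·204.49 + 2·116.64 − 42.25) = ½√600.01 ≈ ½·24.4951 ≈ 12.2476

m_a = 5.322, m_b = 9.706, m_c = 12.25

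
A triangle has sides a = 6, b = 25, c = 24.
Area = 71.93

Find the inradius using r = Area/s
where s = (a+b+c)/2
s = (6 + 25 + 24)/2 = 55/2 = 27.5
r = Area/s = 71.93/27.5 ≈ 2.61564

r = 2.616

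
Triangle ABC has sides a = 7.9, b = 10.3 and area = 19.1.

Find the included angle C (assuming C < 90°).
Area = ½·a·b·sin(C)  ⇒  sin(C) = 2·Area/(a·b) = 2·19.1/(7.9·10.3) = 38.2/81.37 ≈ 0.46946
C = arcsin(0.46946) ≈ 27.9993° (taking the acute solution since C < 90°)

C = 28°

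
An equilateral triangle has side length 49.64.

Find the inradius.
r = Area/s with s the semi-perimeter.
Area = (√3/4)·49.64² = (√3/4)·2464.1296 ≈ 0.433013·2464.1296 ≈ 1067
s = 3·49.64/2 = 74.46
r ≈ 1067/74.46 ≈ 14.3298
(Equivalently r = side/(2√3) = 49.64/3.4641 ≈ 14.3298.)

r = 14.33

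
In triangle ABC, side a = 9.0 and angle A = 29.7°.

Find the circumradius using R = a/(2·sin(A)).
R = a/(2·sin(A)) = 9.0/(2·sin(29.7°))
sin(29.7°) ≈ 0.495459
R ≈ 9.0/(2·0.495459) = 9.0/0.990917 ≈ 9.08249

R = 9.082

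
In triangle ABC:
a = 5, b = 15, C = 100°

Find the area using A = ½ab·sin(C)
A = ½·a·b·sin(C) = ½·5·15·sin(100°)
sin(100°) ≈ 0.984808
A ≈ ½·75·0.984808 = 37.5·0.984808 ≈ 36.9303

Area = 36.93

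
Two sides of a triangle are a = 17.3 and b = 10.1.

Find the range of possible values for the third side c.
Triangle inequality: |a − b| < c < a + b
|a − b| = |17.3 − 10.1| = 7.2
a + b = 17.3 + 10.1 = 27.4

7.2 < c < 27.4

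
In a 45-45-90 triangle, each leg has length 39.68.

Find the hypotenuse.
In a 45-45-90 triangle the sides are in ratio 1 : 1 : √2, so hypotenuse = leg·√2.
Hypotenuse = 39.68·√2 ≈ 39.68·1.41421 ≈ 56.116

Hypotenuse = 39.68√2 = 56.12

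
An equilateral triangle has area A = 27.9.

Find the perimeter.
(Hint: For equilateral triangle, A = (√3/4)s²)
A = (√3/4)s²  ⇒  s² = 4A/√3 = 4·27.9/√3 = 111.6/1.73205 ≈ 64.4323
s ≈ √64.4323 ≈ 8.02697
Perimeter = 3s ≈ 3·8.02697 ≈ 24.0809

Perimeter = 24.08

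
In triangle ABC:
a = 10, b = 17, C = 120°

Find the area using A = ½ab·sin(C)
A = ½·a·b·sin(C) = ½·10·17·sin(120°)
sin(120°) ≈ 0.866025
A ≈ ½·170·0.866025 = 85·0.866025 ≈ 73.6122

Area = 73.61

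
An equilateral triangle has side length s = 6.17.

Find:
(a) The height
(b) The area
(a) The height splits the triangle into two 30-60-90 halves: h = s·√3/2 = 6.17·1.73205/2 ≈ 10.6868/2 ≈ 5.34338
(b) Area = (√3/4)·s² = (√3/4)·6.17² = (√3/4)·38.0689 ≈ 0.433013·38.0689 ≈ 16.4843

Height = 5.343, Area = 16.48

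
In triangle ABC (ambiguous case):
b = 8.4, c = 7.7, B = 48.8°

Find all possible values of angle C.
b/sin(B) = c/sin(C)  ⇒  sin(C) = c·sin(B)/b = 7.7·sin(48.8°)/8.4
sin(48.8°) ≈ 0.752415
sin(C) ≈ 7.7·0.752415/8.4 ≈ 5.79359/8.4 ≈ 0.689714
Candidate 1: C₁ = arcsin(0.689714) ≈ 43.6074°  →  A = 180° − 48.8° − 43.6074° ≈ 87.5926° > 0, valid
Candidate 2: C₂ = 180° − C₁ ≈ 136.393°  →  A = 180° − 48.8° − 136.393° ≈ -5.1926° ≤ 0, not a valid triangle

C = 43.61° (one solution)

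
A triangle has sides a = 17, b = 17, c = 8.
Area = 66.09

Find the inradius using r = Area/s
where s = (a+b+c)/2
s = (17 + 17 + 8)/2 = 42/2 = 21
r = Area/s = 66.09/21 ≈ 3.14714

r = 3.147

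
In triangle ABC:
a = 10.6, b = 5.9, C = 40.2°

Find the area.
Two sides and the included angle (SAS): A = ½·a·b·sin(C) = ½·10.6·5.9·sin(40.2°)
sin(40.2°) ≈ 0.645458
A ≈ ½·62.54·0.645458 = 31.27·0.645458 ≈ 20.1835

Area = 20.18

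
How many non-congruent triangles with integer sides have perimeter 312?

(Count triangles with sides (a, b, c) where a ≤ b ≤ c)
Let a ≤ b ≤ c with a + b + c = 312. The only binding inequality is a + b > c, i.e. 312 − c > c, so c < 312/2; and c ≥ 312/3 since c is the largest side.
So 104 ≤ c ≤ 155. For each c, b runs from ⌈(312 − c)/2⌉ up to c (then a = 312 − b − c satisfies 1 ≤ a ≤ b automatically), giving c − ⌈(312 − c)/2⌉ + 1 choices.
Summing over c: 1 + 2 + 4 + 5 + … + 76 + 77  (52 terms, c = 104, …, 155) = 2028
Check (closed form: nearest integer to p²/48 for even p, (p+3)²/48 for odd p): 312²/48 = 97344/48 ≈ 2028.00 → 2028

2028 triangles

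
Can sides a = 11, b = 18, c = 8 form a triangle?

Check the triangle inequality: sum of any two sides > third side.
a + b vs c: 11 + 18 = 29 > 8  ✓
a + c vs b: 11 + 8 = 19 > 18  ✓
b + c vs a: 18 + 8 = 26 > 11  ✓

Yes, triangle inequality satisfied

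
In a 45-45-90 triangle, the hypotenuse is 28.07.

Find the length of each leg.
In a 45-45-90 triangle hypotenuse = leg·√2, so leg = hypotenuse/√2.
Leg = 28.07/√2 ≈ 28.07/1.41421 ≈ 19.8485

Each leg = 19.85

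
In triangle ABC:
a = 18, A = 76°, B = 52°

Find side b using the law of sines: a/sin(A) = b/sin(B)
a/sin(A) = b/sin(B)  ⇒  b = a·sin(B)/sin(A) = 18·sin(52°)/sin(76°)
sin(52°) ≈ 0.788011, sin(76°) ≈ 0.970296
b ≈ 18·0.788011/0.970296 ≈ 14.1842/0.970296 ≈ 14.6184

b = 14.62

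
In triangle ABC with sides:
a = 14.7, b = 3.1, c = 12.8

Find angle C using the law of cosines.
c² = a² + b² − 2ab·cos(C)  ⇒  cos(C) = (a² + b² − c²)/(2ab)
cos(C) = (14.7² + 3.1² − 12.8²)/(2·14.7·3.1) = (216.09 + 9.61 − 163.84)/91.14 = 61.86/91.14 ≈ 0.678736
C = arccos(0.678736) ≈ 47.2551°

C = 47.26°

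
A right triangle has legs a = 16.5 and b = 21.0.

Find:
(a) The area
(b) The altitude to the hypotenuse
(a) The legs are perpendicular, so Area = ½·a·b = ½·16.5·21.0 = ½·346.5 = 173.25
(b) Hypotenuse c = √(a² + b²) = √(272.25 + 441) = √713.25 ≈ 26.7067
    Area = ½·c·h_c  ⇒  h_c = 2·Area/c = 346.5/26.7067 ≈ 12.9743

Area = 173.25, h_c = 12.97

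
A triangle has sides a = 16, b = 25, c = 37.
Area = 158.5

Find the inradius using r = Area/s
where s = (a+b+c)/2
s = (16 + 25 + 37)/2 = 78/2 = 39
r = Area/s = 158.5/39 ≈ 4.0641

r = 4.064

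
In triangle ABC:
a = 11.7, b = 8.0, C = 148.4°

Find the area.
Two sides and the included angle (SAS): A = ½·a·b·sin(C) = ½·11.7·8.0·sin(148.4°)
sin(148.4°) ≈ 0.523986
A ≈ ½·93.6·0.523986 = 46.8·0.523986 ≈ 24.5225

Area = 24.52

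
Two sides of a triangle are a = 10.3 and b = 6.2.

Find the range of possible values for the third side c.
Triangle inequality: |a − b| < c < a + b
|a − b| = |10.3 − 6.2| = 4.1
a + b = 10.3 + 6.2 = 16.5

4.1 < c < 16.5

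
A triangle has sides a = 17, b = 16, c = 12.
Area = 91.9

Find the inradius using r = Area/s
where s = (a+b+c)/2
s = (17 + 16 + 12)/2 = 45/2 = 22.5
r = Area/s = 91.9/22.5 ≈ 4.08444

r = 4.084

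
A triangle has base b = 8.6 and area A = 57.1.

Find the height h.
A = ½·b·h  ⇒  h = 2A/b = 2·57.1/8.6 = 114.2/8.6 ≈ 13.2791

h = 13.28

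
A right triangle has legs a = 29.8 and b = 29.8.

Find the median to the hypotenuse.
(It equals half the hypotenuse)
Hypotenuse c = √(a² + b²) = √(888.04 + 888.04) = √1776.08 ≈ 42.1436
Median to hypotenuse = c/2 ≈ 42.1436/2 ≈ 21.0718

Median = 21.07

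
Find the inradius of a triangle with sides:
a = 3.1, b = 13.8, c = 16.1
r = Area/s where s is the semi-perimeter.
s = (3.1 + 13.8 + 16.1)/2 = 33/2 = 16.5
Area = √(s(s−a)(s−b)(s−c)) = √(16.5·13.4·2.7·0.4) ≈ √238.788 ≈ 15.4528
r ≈ 15.4528/16.5 ≈ 0.936531

r = 0.9365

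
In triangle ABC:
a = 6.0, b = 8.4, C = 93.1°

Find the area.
Two sides and the included angle (SAS): A = ½·a·b·sin(C) = ½·6.0·8.4·sin(93.1°)
sin(93.1°) ≈ 0.998537
A ≈ ½·50.4·0.998537 = 25.2·0.998537 ≈ 25.1631

Area = 25.16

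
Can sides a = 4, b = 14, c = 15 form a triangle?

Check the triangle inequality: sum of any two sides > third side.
a + b vs c: 4 + 14 = 18 > 15  ✓
a + c vs b: 4 + 15 = 19 > 14  ✓
b + c vs a: 14 + 15 = 29 > 4  ✓

Yes, triangle inequality satisfied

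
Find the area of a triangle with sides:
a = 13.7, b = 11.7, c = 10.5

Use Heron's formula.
s = (13.7 + 11.7 + 10.5)/2 = 35.9/2 = 17.95
s − a = 4.25, s − b = 6.25, s − c = 7.45
s(s−a)(s−b)(s−c) = 17.95·4.25·6.25·7.45 ≈ 3552.14
Area = √3552.14 ≈ 59.5998

Area = 59.6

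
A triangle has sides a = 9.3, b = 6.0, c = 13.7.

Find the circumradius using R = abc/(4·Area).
First find the area with Heron's formula.
s = (9.3 + 6.0 + 13.7)/2 = 14.5
Area = √(s(s−a)(s−b)(s−c)) = √(14.5·5.2·8.5·0.8) ≈ √512.72 ≈ 22.6433
abc = 9.3·6.0·13.7 = 764.46
R = abc/(4·Area) ≈ 764.46/(4·22.6433) = 764.46/90.5733 ≈ 8.44024

R = 8.44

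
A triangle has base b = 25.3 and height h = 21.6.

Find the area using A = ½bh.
A = ½·b·h = ½·25.3·21.6 = ½·546.48 = 273.24

Area = 273.24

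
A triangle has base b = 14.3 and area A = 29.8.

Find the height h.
A = ½·b·h  ⇒  h = 2A/b = 2·29.8/14.3 = 59.6/14.3 ≈ 4.16783

h = 4.168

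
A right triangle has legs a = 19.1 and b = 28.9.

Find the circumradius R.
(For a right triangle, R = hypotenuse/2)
Hypotenuse c = √(a² + b²) = √(364.81 + 835.21) = √1200.02 ≈ 34.6413
R = c/2 ≈ 34.6413/2 ≈ 17.3207

R = 17.32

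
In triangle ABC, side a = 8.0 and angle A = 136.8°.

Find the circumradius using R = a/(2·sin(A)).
R = a/(2·sin(A)) = 8.0/(2·sin(136.8°))
sin(136.8°) ≈ 0.684547
R ≈ 8.0/(2·0.684547) = 8.0/1.36909 ≈ 5.84328

R = 5.843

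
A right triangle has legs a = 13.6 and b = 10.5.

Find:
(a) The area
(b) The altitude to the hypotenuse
(a) The legs are perpendicular, so Area = ½·a·b = ½·13.6·10.5 = ½·142.8 = 71.4
(b) Hypotenuse c = √(a² + b²) = √(184.96 + 110.25) = √295.21 ≈ 17.1817
    Area = ½·c·h_c  ⇒  h_c = 2·Area/c = 142.8/17.1817 ≈ 8.31118

Area = 71.4, h_c = 8.311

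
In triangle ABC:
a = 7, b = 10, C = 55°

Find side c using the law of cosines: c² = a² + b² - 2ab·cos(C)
c² = 7² + 10² − 2·7·10·cos(55°)
cos(55°) ≈ 0.573576
c² ≈ 49 + 100 − 140·(0.573576) ≈ 149 − 80.3007 ≈ 68.6993
c ≈ √68.6993 ≈ 8.2885

c = 8.289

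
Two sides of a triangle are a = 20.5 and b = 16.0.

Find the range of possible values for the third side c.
Triangle inequality: |a − b| < c < a + b
|a − b| = |20.5 − 16.0| = 4.5
a + b = 20.5 + 16.0 = 36.5

4.5 < c < 36.5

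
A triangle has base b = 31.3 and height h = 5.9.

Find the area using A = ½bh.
A = ½·b·h = ½·31.3·5.9 = ½·184.67 = 92.335

Area = 92.335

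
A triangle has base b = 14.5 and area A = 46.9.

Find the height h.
A = ½·b·h  ⇒  h = 2A/b = 2·46.9/14.5 = 93.8/14.5 ≈ 6.46897

h = 6.469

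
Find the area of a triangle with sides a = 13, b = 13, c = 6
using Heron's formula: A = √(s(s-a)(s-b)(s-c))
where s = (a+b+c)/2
s = (13 + 13 + 6)/2 = 32/2 = 16
s − a = 3, s − b = 3, s − c = 10
s(s−a)(s−b)(s−c) = 16·3·3·10 = 1440
Area = √1440 ≈ 37.9473

s = 16.0, Area = 37.95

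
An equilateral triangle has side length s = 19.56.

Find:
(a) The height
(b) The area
(a) The height splits the triangle into two 30-60-90 halves: h = s·√3/2 = 19.56·1.73205/2 ≈ 33.8789/2 ≈ 16.9395
(b) Area = (√3/4)·s² = (√3/4)·19.56² = (√3/4)·382.5936 ≈ 0.433013·382.5936 ≈ 165.668

Height = 16.94, Area = 165.7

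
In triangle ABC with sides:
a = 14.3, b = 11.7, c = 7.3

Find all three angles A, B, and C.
Law of cosines for each angle (a² = 204.49, b² = 136.89, c² = 53.29):
cos(A) = (b² + c² − a²)/(2bc) = (136.89 + 53.29 − 204.49)/(2·11.7·7.3) = -14.31/170.82 ≈ -0.0837724  ⇒  A ≈ 94.8054°
cos(B) = (a² + c² − b²)/(2ac) = (204.49 + 53.29 − 136.89)/(2·14.3·7.3) = 120.89/208.78 ≈ 0.579031  ⇒  B ≈ 54.6176°
cos(C) = (a² + b² − c²)/(2ab) = (204.49 + 136.89 − 53.29)/(2·14.3·11.7) = 288.09/334.62 ≈ 0.860947  ⇒  C ≈ 30.5769°
Check: A + B + C ≈ 180°

A = 94.81°, B = 54.62°, C = 30.58°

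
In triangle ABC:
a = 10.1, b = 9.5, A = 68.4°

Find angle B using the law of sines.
a/sin(A) = b/sin(B)  ⇒  sin(B) = b·sin(A)/a = 9.5·sin(68.4°)/10.1
sin(68.4°) ≈ 0.929776
sin(B) ≈ 9.5·0.929776/10.1 ≈ 8.83288/10.1 ≈ 0.874542
B = arcsin(0.874542) ≈ 60.9908°
(Since b ≤ a we need B ≤ A, so the obtuse alternative 180° − 60.9908° ≈ 119.009° is rejected.)

B = 60.99°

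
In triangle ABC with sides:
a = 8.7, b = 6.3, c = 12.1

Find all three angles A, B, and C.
Law of cosines for each angle (a² = 75.69, b² = 39.69, c² = 146.41):
cos(A) = (b² + c² − a²)/(2bc) = (39.69 + 146.41 − 75.69)/(2·6.3·12.1) = 110.41/152.46 ≈ 0.72419  ⇒  A ≈ 43.5985°
cos(B) = (a² + c² − b²)/(2ac) = (75.69 + 146.41 − 39.69)/(2·8.7·12.1) = 182.41/210.54 ≈ 0.866391  ⇒  B ≈ 29.9581°
cos(C) = (a² + b² − c²)/(2ab) = (75.69 + 39.69 − 146.41)/(2·8.7·6.3) = -31.03/109.62 ≈ -0.283069  ⇒  C ≈ 106.443°
Check: A + B + C ≈ 180°

A = 43.6°, B = 29.96°, C = 106.4°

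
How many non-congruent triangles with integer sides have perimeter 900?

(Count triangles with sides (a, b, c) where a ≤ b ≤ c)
Let a ≤ b ≤ c with a + b + c = 900. The only binding inequality is a + b > c, i.e. 900 − c > c, so c < 900/2; and c ≥ 900/3 since c is the largest side.
So 300 ≤ c ≤ 449. For each c, b runs from ⌈(900 − c)/2⌉ up to c (then a = 900 − b − c satisfies 1 ≤ a ≤ b automatically), giving c − ⌈(900 − c)/2⌉ + 1 choices.
Summing over c: 1 + 2 + 4 + 5 + … + 223 + 224  (150 terms, c = 300, …, 449) = 16875
Check (closed form: nearest integer to p²/48 for even p, (p+3)²/48 for odd p): 900²/48 = 810000/48 ≈ 16875.00 → 16875

16875 triangles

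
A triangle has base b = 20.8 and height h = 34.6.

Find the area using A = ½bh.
A = ½·b·h = ½·20.8·34.6 = ½·719.68 = 359.84

Area = 359.84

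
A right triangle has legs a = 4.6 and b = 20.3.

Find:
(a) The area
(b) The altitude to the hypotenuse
(a) The legs are perpendicular, so Area = ½·a·b = ½·4.6·20.3 = ½·93.38 = 46.69
(b) Hypotenuse c = √(a² + b²) = √(21.16 + 412.09) = √433.25 ≈ 20.8147
    Area = ½·c·h_c  ⇒  h_c = 2·Area/c = 93.38/20.8147 ≈ 4.48626

Area = 46.69, h_c = 4.486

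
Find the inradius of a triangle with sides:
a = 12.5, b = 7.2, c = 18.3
r = Area/s where s is the semi-perimeter.
s = (12.5 + 7.2 + 18.3)/2 = 38/2 = 19
Area = √(s(s−a)(s−b)(s−c)) = √(19·6.5·11.8·0.7) ≈ √1020.11 ≈ 31.9392
r ≈ 31.9392/19 ≈ 1.68101

r = 1.681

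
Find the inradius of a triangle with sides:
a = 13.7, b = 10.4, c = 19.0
r = Area/s where s is the semi-perimeter.
s = (13.7 + 10.4 + 19.0)/2 = 43.1/2 = 21.55
Area = √(s(s−a)(s−b)(s−c)) = √(21.55·7.85·11.15·2.55) ≈ √4809.85 ≈ 69.3531
r ≈ 69.3531/21.55 ≈ 3.21824

r = 3.218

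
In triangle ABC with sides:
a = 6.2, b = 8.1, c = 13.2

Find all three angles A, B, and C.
Law of cosines for each angle (a² = 38.44, b² = 65.61, c² = 174.24):
cos(A) = (b² + c² − a²)/(2bc) = (65.61 + 174.24 − 38.44)/(2·8.1·13.2) = 201.41/213.84 ≈ 0.941872  ⇒  A ≈ 19.6316°
cos(B) = (a² + c² − b²)/(2ac) = (38.44 + 174.24 − 65.61)/(2·6.2·13.2) = 147.07/163.68 ≈ 0.898522  ⇒  B ≈ 26.0356°
cos(C) = (a² + b² − c²)/(2ab) = (38.44 + 65.61 − 174.24)/(2·6.2·8.1) = -70.19/100.44 ≈ -0.698825  ⇒  C ≈ 134.333°
Check: A + B + C ≈ 180°

A = 19.63°, B = 26.04°, C = 134.3°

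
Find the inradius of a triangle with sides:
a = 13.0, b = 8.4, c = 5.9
r = Area/s where s is the semi-perimeter.
s = (13.0 + 8.4 + 5.9)/2 = 27.3/2 = 13.65
Area = √(s(s−a)(s−b)(s−c)) = √(13.65·0.65·5.25·7.75) ≈ √361 ≈ 19
r ≈ 19/13.65 ≈ 1.39194

r = 1.392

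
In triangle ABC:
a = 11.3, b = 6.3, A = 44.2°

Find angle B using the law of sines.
a/sin(A) = b/sin(B)  ⇒  sin(B) = b·sin(A)/a = 6.3·sin(44.2°)/11.3
sin(44.2°) ≈ 0.697165
sin(B) ≈ 6.3·0.697165/11.3 ≈ 4.39214/11.3 ≈ 0.388685
B = arcsin(0.388685) ≈ 22.8727°
(Since b ≤ a we need B ≤ A, so the obtuse alternative 180° − 22.8727° ≈ 157.127° is rejected.)

B = 22.87°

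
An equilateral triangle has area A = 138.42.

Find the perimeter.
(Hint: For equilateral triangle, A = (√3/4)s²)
A = (√3/4)s²  ⇒  s² = 4A/√3 = 4·138.42/√3 = 553.68/1.73205 ≈ 319.667
s ≈ √319.667 ≈ 17.8792
Perimeter = 3s ≈ 3·17.8792 ≈ 53.6377

Perimeter = 53.64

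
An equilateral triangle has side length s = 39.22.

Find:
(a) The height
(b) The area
(a) The height splits the triangle into two 30-60-90 halves: h = s·√3/2 = 39.22·1.73205/2 ≈ 67.931/2 ≈ 33.9655
(b) Area = (√3/4)·s² = (√3/4)·39.22² = (√3/4)·1538.2084 ≈ 0.433013·1538.2084 ≈ 666.064

Height = 33.97, Area = 666.1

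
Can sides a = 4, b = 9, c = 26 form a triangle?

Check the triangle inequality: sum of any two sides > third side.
a + b vs c: 4 + 9 = 13 ≤ 26  ✗
a + c vs b: 4 + 26 = 30 > 9  ✓
b + c vs a: 9 + 26 = 35 > 4  ✓

No: 4 + 9 = 13 is not > 26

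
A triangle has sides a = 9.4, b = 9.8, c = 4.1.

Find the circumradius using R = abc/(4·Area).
First find the area with Heron's formula.
s = (9.4 + 9.8 + 4.1)/2 = 11.65
Area = √(s(s−a)(s−b)(s−c)) = √(11.65·2.25·1.85·7.55) ≈ √366.123 ≈ 19.1343
abc = 9.4·9.8·4.1 = 377.692
R = abc/(4·Area) ≈ 377.692/(4·19.1343) = 377.692/76.5374 ≈ 4.93474

R = 4.935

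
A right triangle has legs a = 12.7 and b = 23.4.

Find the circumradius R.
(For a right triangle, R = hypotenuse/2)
Hypotenuse c = √(a² + b²) = √(161.29 + 547.56) = √708.85 ≈ 26.6242
R = c/2 ≈ 26.6242/2 ≈ 13.3121

R = 13.31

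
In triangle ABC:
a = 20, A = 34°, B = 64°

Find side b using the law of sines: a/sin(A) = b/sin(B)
a/sin(A) = b/sin(B)  ⇒  b = a·sin(B)/sin(A) = 20·sin(64°)/sin(34°)
sin(64°) ≈ 0.898794, sin(34°) ≈ 0.559193
b ≈ 20·0.898794/0.559193 ≈ 17.9759/0.559193 ≈ 32.1461

b = 32.15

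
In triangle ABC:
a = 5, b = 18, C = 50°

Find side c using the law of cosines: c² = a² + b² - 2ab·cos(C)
c² = 5² + 18² − 2·5·18·cos(50°)
cos(50°) ≈ 0.642788
c² ≈ 25 + 324 − 180·(0.642788) ≈ 349 − 115.702 ≈ 233.298
c ≈ √233.298 ≈ 15.2741

c = 15.27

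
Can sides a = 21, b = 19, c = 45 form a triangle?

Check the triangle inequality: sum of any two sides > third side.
a + b vs c: 21 + 19 = 40 ≤ 45  ✗
a + c vs b: 21 + 45 = 66 > 19  ✓
b + c vs a: 19 + 45 = 64 > 21  ✓

No: 21 + 19 = 40 is not > 45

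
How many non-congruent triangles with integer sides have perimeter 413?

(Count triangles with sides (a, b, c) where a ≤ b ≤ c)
Let a ≤ b ≤ c with a + b + c = 413. The only binding inequality is a + b > c, i.e. 413 − c > c, so c < 413/2; and c ≥ 413/3 since c is the largest side.
So 138 ≤ c ≤ 206. For each c, b runs from ⌈(413 − c)/2⌉ up to c (then a = 413 − b − c satisfies 1 ≤ a ≤ b automatically), giving c − ⌈(413 − c)/2⌉ + 1 choices.
Summing over c: 1 + 3 + 4 + 6 + … + 102 + 103  (69 terms, c = 138, …, 206) = 3605
Check (closed form: nearest integer to p²/48 for even p, (p+3)²/48 for odd p): (413+3)²/48 = 416²/48 = 173056/48 ≈ 3605.33 → 3605

3605 triangles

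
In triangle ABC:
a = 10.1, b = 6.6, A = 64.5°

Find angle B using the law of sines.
a/sin(A) = b/sin(B)  ⇒  sin(B) = b·sin(A)/a = 6.6·sin(64.5°)/10.1
sin(64.5°) ≈ 0.902585
sin(B) ≈ 6.6·0.902585/10.1 ≈ 5.95706/10.1 ≈ 0.589808
B = arcsin(0.589808) ≈ 36.1434°
(Since b ≤ a we need B ≤ A, so the obtuse alternative 180° − 36.1434° ≈ 143.857° is rejected.)

B = 36.14°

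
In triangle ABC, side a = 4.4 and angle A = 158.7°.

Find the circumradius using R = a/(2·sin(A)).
R = a/(2·sin(A)) = 4.4/(2·sin(158.7°))
sin(158.7°) ≈ 0.363251
R ≈ 4.4/(2·0.363251) = 4.4/0.726502 ≈ 6.05641

R = 6.056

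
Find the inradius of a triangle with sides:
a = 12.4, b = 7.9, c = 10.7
r = Area/s where s is the semi-perimeter.
s = (12.4 + 7.9 + 10.7)/2 = 31/2 = 15.5
Area = √(s(s−a)(s−b)(s−c)) = √(15.5·3.1·7.6·4.8) ≈ √1752.86 ≈ 41.8672
r ≈ 41.8672/15.5 ≈ 2.70111

r = 2.701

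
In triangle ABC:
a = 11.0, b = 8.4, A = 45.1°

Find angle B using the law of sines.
a/sin(A) = b/sin(B)  ⇒  sin(B) = b·sin(A)/a = 8.4·sin(45.1°)/11.0
sin(45.1°) ≈ 0.70834
sin(B) ≈ 8.4·0.70834/11.0 ≈ 5.95005/11.0 ≈ 0.540914
B = arcsin(0.540914) ≈ 32.7459°
(Since b ≤ a we need B ≤ A, so the obtuse alternative 180° − 32.7459° ≈ 147.254° is rejected.)

B = 32.75°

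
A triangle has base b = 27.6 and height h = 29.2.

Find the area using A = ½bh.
A = ½·b·h = ½·27.6·29.2 = ½·805.92 = 402.96

Area = 402.96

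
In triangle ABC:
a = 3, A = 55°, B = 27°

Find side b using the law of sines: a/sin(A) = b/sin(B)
a/sin(A) = b/sin(B)  ⇒  b = a·sin(B)/sin(A) = 3·sin(27°)/sin(55°)
sin(27°) ≈ 0.45399, sin(55°) ≈ 0.819152
b ≈ 3·0.45399/0.819152 ≈ 1.36197/0.819152 ≈ 1.66266

b = 1.663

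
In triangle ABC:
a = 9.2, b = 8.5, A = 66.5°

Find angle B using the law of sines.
a/sin(A) = b/sin(B)  ⇒  sin(B) = b·sin(A)/a = 8.5·sin(66.5°)/9.2
sin(66.5°) ≈ 0.91706
sin(B) ≈ 8.5·0.91706/9.2 ≈ 7.79501/9.2 ≈ 0.847284
B = arcsin(0.847284) ≈ 57.9175°
(Since b ≤ a we need B ≤ A, so the obtuse alternative 180° − 57.9175° ≈ 122.083° is rejected.)

B = 57.92°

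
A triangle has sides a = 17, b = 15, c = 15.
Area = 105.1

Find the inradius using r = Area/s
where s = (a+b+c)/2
s = (17 + 15 + 15)/2 = 47/2 = 23.5
r = Area/s = 105.1/23.5 ≈ 4.47234

r = 4.472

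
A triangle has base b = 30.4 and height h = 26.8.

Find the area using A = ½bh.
A = ½·b·h = ½·30.4·26.8 = ½·814.72 = 407.36

Area = 407.36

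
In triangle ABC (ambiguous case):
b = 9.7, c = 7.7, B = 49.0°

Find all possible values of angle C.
b/sin(B) = c/sin(C)  ⇒  sin(C) = c·sin(B)/b = 7.7·sin(49.0°)/9.7
sin(49.0°) ≈ 0.75471
sin(C) ≈ 7.7·0.75471/9.7 ≈ 5.81126/9.7 ≈ 0.599099
Candidate 1: C₁ = arcsin(0.599099) ≈ 36.8054°  →  A = 180° − 49.0° − 36.8054° ≈ 94.1946° > 0, valid
Candidate 2: C₂ = 180° − C₁ ≈ 143.195°  →  A = 180° − 49.0° − 143.195° ≈ -12.1946° ≤ 0, not a valid triangle

C = 36.81° (one solution)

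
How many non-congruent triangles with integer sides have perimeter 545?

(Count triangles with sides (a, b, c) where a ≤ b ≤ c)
Let a ≤ b ≤ c with a + b + c = 545. The only binding inequality is a + b > c, i.e. 545 − c > c, so c < 545/2; and c ≥ 545/3 since c is the largest side.
So 182 ≤ c ≤ 272. For each c, b runs from ⌈(545 − c)/2⌉ up to c (then a = 545 − b − c satisfies 1 ≤ a ≤ b automatically), giving c − ⌈(545 − c)/2⌉ + 1 choices.
Summing over c: 1 + 3 + 4 + 6 + … + 135 + 136  (91 terms, c = 182, …, 272) = 6256
Check (closed form: nearest integer to p²/48 for even p, (p+3)²/48 for odd p): (545+3)²/48 = 548²/48 = 300304/48 ≈ 6256.33 → 6256

6256 triangles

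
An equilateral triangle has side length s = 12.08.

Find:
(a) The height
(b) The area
(a) The height splits the triangle into two 30-60-90 halves: h = s·√3/2 = 12.08·1.73205/2 ≈ 20.9232/2 ≈ 10.4616
(b) Area = (√3/4)·s² = (√3/4)·12.08² = (√3/4)·145.9264 ≈ 0.433013·145.9264 ≈ 63.188

Height = 10.46, Area = 63.19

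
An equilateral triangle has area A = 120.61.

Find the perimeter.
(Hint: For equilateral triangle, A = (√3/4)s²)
A = (√3/4)s²  ⇒  s² = 4A/√3 = 4·120.61/√3 = 482.44/1.73205 ≈ 278.537
s ≈ √278.537 ≈ 16.6894
Perimeter = 3s ≈ 3·16.6894 ≈ 50.0683

Perimeter = 50.07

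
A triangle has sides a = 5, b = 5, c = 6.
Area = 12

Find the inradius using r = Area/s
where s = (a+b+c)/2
s = (5 + 5 + 6)/2 = 16/2 = 8
r = Area/s = 12/8 ≈ 1.5

r = 1.5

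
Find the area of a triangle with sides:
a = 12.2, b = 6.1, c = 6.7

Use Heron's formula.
s = (12.2 + 6.1 + 6.7)/2 = 25/2 = 12.5
s − a = 0.3, s − b = 6.4, s − c = 5.8
s(s−a)(s−b)(s−c) = 12.5·0.3·6.4·5.8 ≈ 139.2
Area = √139.2 ≈ 11.7983

Area = 11.8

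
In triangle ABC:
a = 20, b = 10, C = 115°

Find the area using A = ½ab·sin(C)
A = ½·a·b·sin(C) = ½·20·10·sin(115°)
sin(115°) ≈ 0.906308
A ≈ ½·200·0.906308 = 100·0.906308 ≈ 90.6308

Area = 90.63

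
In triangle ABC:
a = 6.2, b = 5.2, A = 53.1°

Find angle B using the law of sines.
a/sin(A) = b/sin(B)  ⇒  sin(B) = b·sin(A)/a = 5.2·sin(53.1°)/6.2
sin(53.1°) ≈ 0.799685
sin(B) ≈ 5.2·0.799685/6.2 ≈ 4.15836/6.2 ≈ 0.670703
B = arcsin(0.670703) ≈ 42.1214°
(Since b ≤ a we need B ≤ A, so the obtuse alternative 180° − 42.1214° ≈ 137.879° is rejected.)

B = 42.12°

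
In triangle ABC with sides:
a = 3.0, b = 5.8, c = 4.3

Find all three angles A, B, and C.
Law of cosines for each angle (a² = 9, b² = 33.64, c² = 18.49):
cos(A) = (b² + c² − a²)/(2bc) = (33.64 + 18.49 − 9)/(2·5.8·4.3) = 43.13/49.88 ≈ 0.864675  ⇒  A ≈ 30.1544°
cos(B) = (a² + c² − b²)/(2ac) = (9 + 18.49 − 33.64)/(2·3.0·4.3) = -6.15/25.8 ≈ -0.238372  ⇒  B ≈ 103.79°
cos(C) = (a² + b² − c²)/(2ab) = (9 + 33.64 − 18.49)/(2·3.0·5.8) = 24.15/34.8 ≈ 0.693966  ⇒  C ≈ 46.0552°
Check: A + B + C ≈ 180°

A = 30.15°, B = 103.8°, C = 46.06°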